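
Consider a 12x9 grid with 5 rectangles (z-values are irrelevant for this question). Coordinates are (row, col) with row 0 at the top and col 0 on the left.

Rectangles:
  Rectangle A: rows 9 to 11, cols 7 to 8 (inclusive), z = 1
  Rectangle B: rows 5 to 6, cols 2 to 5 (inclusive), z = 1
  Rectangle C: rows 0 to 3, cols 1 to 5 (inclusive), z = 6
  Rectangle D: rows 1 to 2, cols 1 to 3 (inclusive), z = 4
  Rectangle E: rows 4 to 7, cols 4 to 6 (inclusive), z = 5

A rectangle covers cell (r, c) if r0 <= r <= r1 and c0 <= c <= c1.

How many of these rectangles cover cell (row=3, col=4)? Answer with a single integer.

Answer: 1

Derivation:
Check cell (3,4):
  A: rows 9-11 cols 7-8 -> outside (row miss)
  B: rows 5-6 cols 2-5 -> outside (row miss)
  C: rows 0-3 cols 1-5 -> covers
  D: rows 1-2 cols 1-3 -> outside (row miss)
  E: rows 4-7 cols 4-6 -> outside (row miss)
Count covering = 1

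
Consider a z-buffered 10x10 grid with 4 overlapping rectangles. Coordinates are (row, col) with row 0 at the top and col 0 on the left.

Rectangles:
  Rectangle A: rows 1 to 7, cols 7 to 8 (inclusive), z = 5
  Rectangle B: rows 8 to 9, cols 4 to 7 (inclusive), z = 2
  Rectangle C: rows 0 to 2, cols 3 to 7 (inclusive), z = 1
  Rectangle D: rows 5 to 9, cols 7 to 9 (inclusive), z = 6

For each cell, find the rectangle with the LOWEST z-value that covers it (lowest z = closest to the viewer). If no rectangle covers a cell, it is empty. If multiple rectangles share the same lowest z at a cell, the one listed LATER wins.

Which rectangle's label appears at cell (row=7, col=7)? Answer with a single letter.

Answer: A

Derivation:
Check cell (7,7):
  A: rows 1-7 cols 7-8 z=5 -> covers; best now A (z=5)
  B: rows 8-9 cols 4-7 -> outside (row miss)
  C: rows 0-2 cols 3-7 -> outside (row miss)
  D: rows 5-9 cols 7-9 z=6 -> covers; best now A (z=5)
Winner: A at z=5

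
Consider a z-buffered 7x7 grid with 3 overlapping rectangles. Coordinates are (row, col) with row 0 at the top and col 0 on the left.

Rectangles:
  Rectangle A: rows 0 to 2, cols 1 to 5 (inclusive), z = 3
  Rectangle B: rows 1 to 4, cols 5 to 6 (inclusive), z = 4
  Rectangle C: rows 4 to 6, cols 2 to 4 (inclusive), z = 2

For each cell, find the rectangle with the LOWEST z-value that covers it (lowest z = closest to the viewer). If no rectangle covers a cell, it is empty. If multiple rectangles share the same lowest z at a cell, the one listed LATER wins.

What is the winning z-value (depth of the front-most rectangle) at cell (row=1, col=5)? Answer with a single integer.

Check cell (1,5):
  A: rows 0-2 cols 1-5 z=3 -> covers; best now A (z=3)
  B: rows 1-4 cols 5-6 z=4 -> covers; best now A (z=3)
  C: rows 4-6 cols 2-4 -> outside (row miss)
Winner: A at z=3

Answer: 3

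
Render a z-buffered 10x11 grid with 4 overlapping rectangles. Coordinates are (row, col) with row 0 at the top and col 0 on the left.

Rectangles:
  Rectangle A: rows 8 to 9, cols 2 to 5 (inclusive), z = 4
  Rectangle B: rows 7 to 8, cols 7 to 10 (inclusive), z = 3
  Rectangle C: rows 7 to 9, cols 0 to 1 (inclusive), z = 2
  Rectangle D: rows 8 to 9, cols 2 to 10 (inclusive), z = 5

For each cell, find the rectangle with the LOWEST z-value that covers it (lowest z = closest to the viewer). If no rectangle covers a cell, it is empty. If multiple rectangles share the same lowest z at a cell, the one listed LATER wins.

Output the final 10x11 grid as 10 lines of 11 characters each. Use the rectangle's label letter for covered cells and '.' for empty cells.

...........
...........
...........
...........
...........
...........
...........
CC.....BBBB
CCAAAADBBBB
CCAAAADDDDD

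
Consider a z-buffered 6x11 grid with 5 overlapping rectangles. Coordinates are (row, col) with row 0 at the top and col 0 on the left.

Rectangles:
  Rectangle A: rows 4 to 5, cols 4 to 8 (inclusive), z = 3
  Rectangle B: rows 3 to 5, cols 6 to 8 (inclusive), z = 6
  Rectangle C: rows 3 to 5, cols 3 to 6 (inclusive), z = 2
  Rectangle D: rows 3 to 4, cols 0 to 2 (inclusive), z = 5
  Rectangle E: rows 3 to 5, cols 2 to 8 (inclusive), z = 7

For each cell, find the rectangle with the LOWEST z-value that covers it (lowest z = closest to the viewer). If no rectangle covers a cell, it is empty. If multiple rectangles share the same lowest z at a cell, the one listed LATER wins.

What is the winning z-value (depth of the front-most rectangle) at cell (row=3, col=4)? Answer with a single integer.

Answer: 2

Derivation:
Check cell (3,4):
  A: rows 4-5 cols 4-8 -> outside (row miss)
  B: rows 3-5 cols 6-8 -> outside (col miss)
  C: rows 3-5 cols 3-6 z=2 -> covers; best now C (z=2)
  D: rows 3-4 cols 0-2 -> outside (col miss)
  E: rows 3-5 cols 2-8 z=7 -> covers; best now C (z=2)
Winner: C at z=2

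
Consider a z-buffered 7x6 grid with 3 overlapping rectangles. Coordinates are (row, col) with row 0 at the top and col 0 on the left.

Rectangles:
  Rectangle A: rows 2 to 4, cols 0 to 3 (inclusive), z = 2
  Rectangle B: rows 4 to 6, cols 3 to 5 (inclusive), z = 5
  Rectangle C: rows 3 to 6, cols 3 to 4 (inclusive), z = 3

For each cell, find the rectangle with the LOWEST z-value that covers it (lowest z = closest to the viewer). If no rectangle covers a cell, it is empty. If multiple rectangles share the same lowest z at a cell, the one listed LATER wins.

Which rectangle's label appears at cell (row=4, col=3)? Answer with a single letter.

Check cell (4,3):
  A: rows 2-4 cols 0-3 z=2 -> covers; best now A (z=2)
  B: rows 4-6 cols 3-5 z=5 -> covers; best now A (z=2)
  C: rows 3-6 cols 3-4 z=3 -> covers; best now A (z=2)
Winner: A at z=2

Answer: A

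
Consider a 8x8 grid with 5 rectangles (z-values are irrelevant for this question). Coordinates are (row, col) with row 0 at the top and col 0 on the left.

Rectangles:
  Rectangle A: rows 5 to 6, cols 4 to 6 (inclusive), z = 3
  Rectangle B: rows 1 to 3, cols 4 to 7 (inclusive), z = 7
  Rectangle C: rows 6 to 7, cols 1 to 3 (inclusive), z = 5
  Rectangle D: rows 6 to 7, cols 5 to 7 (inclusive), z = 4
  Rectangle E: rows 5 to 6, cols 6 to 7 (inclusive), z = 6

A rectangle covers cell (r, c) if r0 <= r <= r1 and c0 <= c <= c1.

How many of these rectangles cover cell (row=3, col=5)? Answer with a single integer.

Check cell (3,5):
  A: rows 5-6 cols 4-6 -> outside (row miss)
  B: rows 1-3 cols 4-7 -> covers
  C: rows 6-7 cols 1-3 -> outside (row miss)
  D: rows 6-7 cols 5-7 -> outside (row miss)
  E: rows 5-6 cols 6-7 -> outside (row miss)
Count covering = 1

Answer: 1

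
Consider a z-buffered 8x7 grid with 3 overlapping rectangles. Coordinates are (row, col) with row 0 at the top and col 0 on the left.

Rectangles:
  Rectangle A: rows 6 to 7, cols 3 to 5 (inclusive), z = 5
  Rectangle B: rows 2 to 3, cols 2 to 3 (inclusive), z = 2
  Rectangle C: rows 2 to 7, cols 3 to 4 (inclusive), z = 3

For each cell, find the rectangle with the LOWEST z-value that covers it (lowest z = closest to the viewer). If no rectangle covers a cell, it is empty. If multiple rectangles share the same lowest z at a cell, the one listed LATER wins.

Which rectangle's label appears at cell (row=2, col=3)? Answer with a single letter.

Answer: B

Derivation:
Check cell (2,3):
  A: rows 6-7 cols 3-5 -> outside (row miss)
  B: rows 2-3 cols 2-3 z=2 -> covers; best now B (z=2)
  C: rows 2-7 cols 3-4 z=3 -> covers; best now B (z=2)
Winner: B at z=2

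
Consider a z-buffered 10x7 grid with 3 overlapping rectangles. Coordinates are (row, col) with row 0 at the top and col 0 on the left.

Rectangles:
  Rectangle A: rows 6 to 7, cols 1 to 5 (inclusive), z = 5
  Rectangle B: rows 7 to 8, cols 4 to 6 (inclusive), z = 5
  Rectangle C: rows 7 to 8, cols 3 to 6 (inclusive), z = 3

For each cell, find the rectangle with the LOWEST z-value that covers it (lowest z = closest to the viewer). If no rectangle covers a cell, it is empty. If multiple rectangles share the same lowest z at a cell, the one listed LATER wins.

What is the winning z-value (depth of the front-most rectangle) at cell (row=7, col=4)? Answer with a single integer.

Answer: 3

Derivation:
Check cell (7,4):
  A: rows 6-7 cols 1-5 z=5 -> covers; best now A (z=5)
  B: rows 7-8 cols 4-6 z=5 -> covers; best now B (z=5)
  C: rows 7-8 cols 3-6 z=3 -> covers; best now C (z=3)
Winner: C at z=3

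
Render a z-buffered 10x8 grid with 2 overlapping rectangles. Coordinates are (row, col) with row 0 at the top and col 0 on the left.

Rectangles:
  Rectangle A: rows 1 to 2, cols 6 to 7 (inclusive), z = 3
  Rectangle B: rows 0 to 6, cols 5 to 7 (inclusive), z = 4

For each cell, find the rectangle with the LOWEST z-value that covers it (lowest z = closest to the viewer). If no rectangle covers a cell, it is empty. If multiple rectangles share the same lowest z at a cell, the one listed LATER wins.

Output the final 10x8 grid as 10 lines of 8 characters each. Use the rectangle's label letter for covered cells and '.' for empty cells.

.....BBB
.....BAA
.....BAA
.....BBB
.....BBB
.....BBB
.....BBB
........
........
........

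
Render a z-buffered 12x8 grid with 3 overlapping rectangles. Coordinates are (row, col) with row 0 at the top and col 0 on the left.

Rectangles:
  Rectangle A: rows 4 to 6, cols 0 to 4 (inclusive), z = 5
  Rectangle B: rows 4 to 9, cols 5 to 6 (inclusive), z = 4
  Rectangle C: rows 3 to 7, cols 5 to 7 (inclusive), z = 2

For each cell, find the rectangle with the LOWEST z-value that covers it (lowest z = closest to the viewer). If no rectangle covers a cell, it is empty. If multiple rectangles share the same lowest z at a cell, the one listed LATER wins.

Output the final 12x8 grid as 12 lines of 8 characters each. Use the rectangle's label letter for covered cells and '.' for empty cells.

........
........
........
.....CCC
AAAAACCC
AAAAACCC
AAAAACCC
.....CCC
.....BB.
.....BB.
........
........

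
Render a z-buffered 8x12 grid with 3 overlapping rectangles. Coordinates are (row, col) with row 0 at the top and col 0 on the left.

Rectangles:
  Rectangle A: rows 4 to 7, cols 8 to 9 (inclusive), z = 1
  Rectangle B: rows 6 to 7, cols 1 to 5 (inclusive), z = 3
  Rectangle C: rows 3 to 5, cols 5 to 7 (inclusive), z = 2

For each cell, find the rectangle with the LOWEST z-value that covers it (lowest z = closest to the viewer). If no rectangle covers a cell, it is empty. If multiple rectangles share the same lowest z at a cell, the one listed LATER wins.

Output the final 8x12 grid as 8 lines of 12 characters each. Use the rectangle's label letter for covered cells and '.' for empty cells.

............
............
............
.....CCC....
.....CCCAA..
.....CCCAA..
.BBBBB..AA..
.BBBBB..AA..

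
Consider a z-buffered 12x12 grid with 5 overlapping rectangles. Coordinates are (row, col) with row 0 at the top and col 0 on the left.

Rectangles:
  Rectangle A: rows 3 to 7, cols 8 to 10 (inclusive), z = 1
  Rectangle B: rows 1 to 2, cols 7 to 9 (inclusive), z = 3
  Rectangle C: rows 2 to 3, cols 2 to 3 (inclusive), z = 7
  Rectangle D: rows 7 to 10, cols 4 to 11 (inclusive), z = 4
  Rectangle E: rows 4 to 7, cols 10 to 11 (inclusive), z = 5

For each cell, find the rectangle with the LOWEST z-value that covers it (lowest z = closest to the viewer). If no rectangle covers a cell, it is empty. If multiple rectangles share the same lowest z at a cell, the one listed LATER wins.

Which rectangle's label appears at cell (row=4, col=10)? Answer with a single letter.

Answer: A

Derivation:
Check cell (4,10):
  A: rows 3-7 cols 8-10 z=1 -> covers; best now A (z=1)
  B: rows 1-2 cols 7-9 -> outside (row miss)
  C: rows 2-3 cols 2-3 -> outside (row miss)
  D: rows 7-10 cols 4-11 -> outside (row miss)
  E: rows 4-7 cols 10-11 z=5 -> covers; best now A (z=1)
Winner: A at z=1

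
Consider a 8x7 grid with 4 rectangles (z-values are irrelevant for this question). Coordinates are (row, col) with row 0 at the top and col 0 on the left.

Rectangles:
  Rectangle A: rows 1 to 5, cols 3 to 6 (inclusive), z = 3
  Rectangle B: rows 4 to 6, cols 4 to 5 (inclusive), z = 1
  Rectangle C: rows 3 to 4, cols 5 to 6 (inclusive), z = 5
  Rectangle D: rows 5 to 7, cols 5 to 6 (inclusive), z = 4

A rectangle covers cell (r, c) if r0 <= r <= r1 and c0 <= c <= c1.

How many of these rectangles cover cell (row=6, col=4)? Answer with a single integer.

Answer: 1

Derivation:
Check cell (6,4):
  A: rows 1-5 cols 3-6 -> outside (row miss)
  B: rows 4-6 cols 4-5 -> covers
  C: rows 3-4 cols 5-6 -> outside (row miss)
  D: rows 5-7 cols 5-6 -> outside (col miss)
Count covering = 1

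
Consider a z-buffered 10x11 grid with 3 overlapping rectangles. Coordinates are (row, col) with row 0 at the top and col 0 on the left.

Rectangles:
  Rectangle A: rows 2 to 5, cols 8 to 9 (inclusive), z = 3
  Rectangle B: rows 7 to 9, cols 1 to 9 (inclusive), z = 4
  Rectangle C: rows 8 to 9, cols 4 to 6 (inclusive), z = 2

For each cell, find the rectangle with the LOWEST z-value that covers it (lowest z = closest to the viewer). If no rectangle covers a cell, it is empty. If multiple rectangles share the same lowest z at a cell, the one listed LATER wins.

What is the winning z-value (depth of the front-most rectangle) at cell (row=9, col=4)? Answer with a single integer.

Answer: 2

Derivation:
Check cell (9,4):
  A: rows 2-5 cols 8-9 -> outside (row miss)
  B: rows 7-9 cols 1-9 z=4 -> covers; best now B (z=4)
  C: rows 8-9 cols 4-6 z=2 -> covers; best now C (z=2)
Winner: C at z=2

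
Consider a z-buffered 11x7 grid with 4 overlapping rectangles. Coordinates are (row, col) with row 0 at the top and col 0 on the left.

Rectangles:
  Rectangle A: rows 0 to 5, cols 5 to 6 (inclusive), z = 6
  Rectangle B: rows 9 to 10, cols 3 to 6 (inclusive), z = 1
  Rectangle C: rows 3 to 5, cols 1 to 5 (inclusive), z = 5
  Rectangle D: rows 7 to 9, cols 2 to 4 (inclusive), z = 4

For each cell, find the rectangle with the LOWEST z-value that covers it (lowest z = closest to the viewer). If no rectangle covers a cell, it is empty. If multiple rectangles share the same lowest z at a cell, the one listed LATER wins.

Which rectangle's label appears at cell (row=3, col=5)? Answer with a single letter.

Check cell (3,5):
  A: rows 0-5 cols 5-6 z=6 -> covers; best now A (z=6)
  B: rows 9-10 cols 3-6 -> outside (row miss)
  C: rows 3-5 cols 1-5 z=5 -> covers; best now C (z=5)
  D: rows 7-9 cols 2-4 -> outside (row miss)
Winner: C at z=5

Answer: C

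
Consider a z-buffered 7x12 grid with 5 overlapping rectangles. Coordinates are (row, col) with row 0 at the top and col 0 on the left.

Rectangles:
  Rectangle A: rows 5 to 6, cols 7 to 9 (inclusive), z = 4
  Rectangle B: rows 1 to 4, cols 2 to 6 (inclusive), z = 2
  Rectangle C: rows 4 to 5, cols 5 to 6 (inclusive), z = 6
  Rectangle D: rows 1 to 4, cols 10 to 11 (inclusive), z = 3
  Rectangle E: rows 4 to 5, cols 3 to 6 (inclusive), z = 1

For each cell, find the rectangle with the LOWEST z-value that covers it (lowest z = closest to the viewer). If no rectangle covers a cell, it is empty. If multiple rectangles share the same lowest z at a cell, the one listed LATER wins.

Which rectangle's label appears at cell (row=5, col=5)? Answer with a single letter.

Check cell (5,5):
  A: rows 5-6 cols 7-9 -> outside (col miss)
  B: rows 1-4 cols 2-6 -> outside (row miss)
  C: rows 4-5 cols 5-6 z=6 -> covers; best now C (z=6)
  D: rows 1-4 cols 10-11 -> outside (row miss)
  E: rows 4-5 cols 3-6 z=1 -> covers; best now E (z=1)
Winner: E at z=1

Answer: E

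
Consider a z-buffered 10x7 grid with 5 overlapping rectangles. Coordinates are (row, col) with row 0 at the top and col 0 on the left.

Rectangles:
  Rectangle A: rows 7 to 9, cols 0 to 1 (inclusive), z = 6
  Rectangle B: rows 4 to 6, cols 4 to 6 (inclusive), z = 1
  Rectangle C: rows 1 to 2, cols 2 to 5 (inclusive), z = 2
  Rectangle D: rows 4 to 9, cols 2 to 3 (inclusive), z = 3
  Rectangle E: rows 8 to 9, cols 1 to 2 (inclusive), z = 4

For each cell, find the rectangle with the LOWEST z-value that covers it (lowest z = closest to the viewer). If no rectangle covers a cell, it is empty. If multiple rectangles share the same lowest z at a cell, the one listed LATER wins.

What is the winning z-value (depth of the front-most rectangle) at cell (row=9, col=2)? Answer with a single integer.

Check cell (9,2):
  A: rows 7-9 cols 0-1 -> outside (col miss)
  B: rows 4-6 cols 4-6 -> outside (row miss)
  C: rows 1-2 cols 2-5 -> outside (row miss)
  D: rows 4-9 cols 2-3 z=3 -> covers; best now D (z=3)
  E: rows 8-9 cols 1-2 z=4 -> covers; best now D (z=3)
Winner: D at z=3

Answer: 3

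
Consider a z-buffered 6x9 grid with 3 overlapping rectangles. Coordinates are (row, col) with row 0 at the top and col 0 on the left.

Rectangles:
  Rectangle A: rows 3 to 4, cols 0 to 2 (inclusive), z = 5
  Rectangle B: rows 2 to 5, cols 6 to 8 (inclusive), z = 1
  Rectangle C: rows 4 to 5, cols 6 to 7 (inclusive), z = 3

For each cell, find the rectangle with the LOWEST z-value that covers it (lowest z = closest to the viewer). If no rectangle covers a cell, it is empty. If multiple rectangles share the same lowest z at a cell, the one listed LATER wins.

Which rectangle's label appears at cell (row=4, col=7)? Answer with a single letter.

Check cell (4,7):
  A: rows 3-4 cols 0-2 -> outside (col miss)
  B: rows 2-5 cols 6-8 z=1 -> covers; best now B (z=1)
  C: rows 4-5 cols 6-7 z=3 -> covers; best now B (z=1)
Winner: B at z=1

Answer: B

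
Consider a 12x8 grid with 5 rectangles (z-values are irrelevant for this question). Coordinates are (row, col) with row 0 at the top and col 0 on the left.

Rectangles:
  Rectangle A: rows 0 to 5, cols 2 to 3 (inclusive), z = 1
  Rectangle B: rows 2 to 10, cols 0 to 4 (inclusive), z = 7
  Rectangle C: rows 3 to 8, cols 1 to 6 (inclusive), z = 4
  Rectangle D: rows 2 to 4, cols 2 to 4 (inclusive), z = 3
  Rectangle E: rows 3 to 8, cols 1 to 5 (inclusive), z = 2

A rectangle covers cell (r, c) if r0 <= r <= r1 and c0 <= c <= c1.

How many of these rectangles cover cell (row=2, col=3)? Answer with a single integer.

Answer: 3

Derivation:
Check cell (2,3):
  A: rows 0-5 cols 2-3 -> covers
  B: rows 2-10 cols 0-4 -> covers
  C: rows 3-8 cols 1-6 -> outside (row miss)
  D: rows 2-4 cols 2-4 -> covers
  E: rows 3-8 cols 1-5 -> outside (row miss)
Count covering = 3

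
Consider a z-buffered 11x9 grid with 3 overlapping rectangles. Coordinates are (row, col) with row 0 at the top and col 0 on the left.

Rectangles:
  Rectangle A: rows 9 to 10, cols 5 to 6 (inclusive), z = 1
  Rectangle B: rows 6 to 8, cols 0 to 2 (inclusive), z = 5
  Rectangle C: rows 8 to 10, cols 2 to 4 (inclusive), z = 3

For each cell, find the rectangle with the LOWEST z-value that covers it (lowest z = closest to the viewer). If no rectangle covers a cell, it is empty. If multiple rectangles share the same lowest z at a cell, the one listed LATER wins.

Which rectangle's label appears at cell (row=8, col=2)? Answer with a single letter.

Check cell (8,2):
  A: rows 9-10 cols 5-6 -> outside (row miss)
  B: rows 6-8 cols 0-2 z=5 -> covers; best now B (z=5)
  C: rows 8-10 cols 2-4 z=3 -> covers; best now C (z=3)
Winner: C at z=3

Answer: C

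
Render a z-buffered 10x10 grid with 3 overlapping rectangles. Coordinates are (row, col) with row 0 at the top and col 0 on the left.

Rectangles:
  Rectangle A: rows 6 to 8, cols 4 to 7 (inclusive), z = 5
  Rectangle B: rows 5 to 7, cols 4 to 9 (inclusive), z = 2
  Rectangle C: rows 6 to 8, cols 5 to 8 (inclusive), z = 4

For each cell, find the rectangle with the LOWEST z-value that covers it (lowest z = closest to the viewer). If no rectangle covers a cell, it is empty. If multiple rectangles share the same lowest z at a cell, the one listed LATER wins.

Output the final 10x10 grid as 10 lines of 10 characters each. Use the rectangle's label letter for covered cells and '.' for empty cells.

..........
..........
..........
..........
..........
....BBBBBB
....BBBBBB
....BBBBBB
....ACCCC.
..........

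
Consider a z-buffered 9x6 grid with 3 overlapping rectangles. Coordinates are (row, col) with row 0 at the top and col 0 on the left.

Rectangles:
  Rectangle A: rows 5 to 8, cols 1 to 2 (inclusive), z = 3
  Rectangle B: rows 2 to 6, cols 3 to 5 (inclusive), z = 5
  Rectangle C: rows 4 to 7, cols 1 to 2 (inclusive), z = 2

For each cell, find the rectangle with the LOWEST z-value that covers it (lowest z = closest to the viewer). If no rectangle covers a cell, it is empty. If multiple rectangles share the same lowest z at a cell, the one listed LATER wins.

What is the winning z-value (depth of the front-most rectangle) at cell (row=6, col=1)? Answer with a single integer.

Answer: 2

Derivation:
Check cell (6,1):
  A: rows 5-8 cols 1-2 z=3 -> covers; best now A (z=3)
  B: rows 2-6 cols 3-5 -> outside (col miss)
  C: rows 4-7 cols 1-2 z=2 -> covers; best now C (z=2)
Winner: C at z=2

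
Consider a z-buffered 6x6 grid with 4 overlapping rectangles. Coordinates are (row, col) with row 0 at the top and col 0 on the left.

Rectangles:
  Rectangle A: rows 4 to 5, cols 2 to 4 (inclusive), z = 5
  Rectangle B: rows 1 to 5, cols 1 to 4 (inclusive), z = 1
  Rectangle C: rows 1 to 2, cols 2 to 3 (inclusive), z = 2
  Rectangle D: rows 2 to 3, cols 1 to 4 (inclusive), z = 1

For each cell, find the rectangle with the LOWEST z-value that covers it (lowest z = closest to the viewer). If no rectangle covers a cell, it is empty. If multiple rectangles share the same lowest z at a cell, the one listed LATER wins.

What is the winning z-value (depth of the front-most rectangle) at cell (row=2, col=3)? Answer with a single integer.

Check cell (2,3):
  A: rows 4-5 cols 2-4 -> outside (row miss)
  B: rows 1-5 cols 1-4 z=1 -> covers; best now B (z=1)
  C: rows 1-2 cols 2-3 z=2 -> covers; best now B (z=1)
  D: rows 2-3 cols 1-4 z=1 -> covers; best now D (z=1)
Winner: D at z=1

Answer: 1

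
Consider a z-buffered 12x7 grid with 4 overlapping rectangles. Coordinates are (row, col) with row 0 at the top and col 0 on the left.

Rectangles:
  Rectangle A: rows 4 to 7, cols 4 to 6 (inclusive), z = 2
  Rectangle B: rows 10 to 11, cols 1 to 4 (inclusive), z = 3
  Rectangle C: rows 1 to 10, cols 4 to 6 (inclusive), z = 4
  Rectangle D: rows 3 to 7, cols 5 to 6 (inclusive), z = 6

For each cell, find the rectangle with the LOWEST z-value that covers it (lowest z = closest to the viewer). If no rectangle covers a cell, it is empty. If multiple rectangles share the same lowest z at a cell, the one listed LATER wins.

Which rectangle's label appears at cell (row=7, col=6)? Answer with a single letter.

Check cell (7,6):
  A: rows 4-7 cols 4-6 z=2 -> covers; best now A (z=2)
  B: rows 10-11 cols 1-4 -> outside (row miss)
  C: rows 1-10 cols 4-6 z=4 -> covers; best now A (z=2)
  D: rows 3-7 cols 5-6 z=6 -> covers; best now A (z=2)
Winner: A at z=2

Answer: A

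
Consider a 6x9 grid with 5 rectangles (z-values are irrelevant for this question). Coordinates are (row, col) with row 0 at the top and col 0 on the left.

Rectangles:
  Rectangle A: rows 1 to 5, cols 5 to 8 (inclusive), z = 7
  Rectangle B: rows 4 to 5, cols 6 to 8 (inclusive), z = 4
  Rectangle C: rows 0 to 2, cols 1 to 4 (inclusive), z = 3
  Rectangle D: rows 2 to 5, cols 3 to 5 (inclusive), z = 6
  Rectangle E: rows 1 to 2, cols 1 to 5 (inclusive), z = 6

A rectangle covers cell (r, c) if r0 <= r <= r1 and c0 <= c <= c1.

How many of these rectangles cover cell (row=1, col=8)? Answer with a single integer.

Check cell (1,8):
  A: rows 1-5 cols 5-8 -> covers
  B: rows 4-5 cols 6-8 -> outside (row miss)
  C: rows 0-2 cols 1-4 -> outside (col miss)
  D: rows 2-5 cols 3-5 -> outside (row miss)
  E: rows 1-2 cols 1-5 -> outside (col miss)
Count covering = 1

Answer: 1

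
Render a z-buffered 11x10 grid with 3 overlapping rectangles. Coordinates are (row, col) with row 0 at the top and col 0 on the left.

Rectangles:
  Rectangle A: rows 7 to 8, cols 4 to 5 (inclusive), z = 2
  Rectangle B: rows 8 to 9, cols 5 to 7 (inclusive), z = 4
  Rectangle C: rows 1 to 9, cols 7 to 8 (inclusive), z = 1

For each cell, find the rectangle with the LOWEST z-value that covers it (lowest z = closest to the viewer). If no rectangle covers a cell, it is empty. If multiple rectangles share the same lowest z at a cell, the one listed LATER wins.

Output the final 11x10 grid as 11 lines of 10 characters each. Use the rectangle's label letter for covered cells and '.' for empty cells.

..........
.......CC.
.......CC.
.......CC.
.......CC.
.......CC.
.......CC.
....AA.CC.
....AABCC.
.....BBCC.
..........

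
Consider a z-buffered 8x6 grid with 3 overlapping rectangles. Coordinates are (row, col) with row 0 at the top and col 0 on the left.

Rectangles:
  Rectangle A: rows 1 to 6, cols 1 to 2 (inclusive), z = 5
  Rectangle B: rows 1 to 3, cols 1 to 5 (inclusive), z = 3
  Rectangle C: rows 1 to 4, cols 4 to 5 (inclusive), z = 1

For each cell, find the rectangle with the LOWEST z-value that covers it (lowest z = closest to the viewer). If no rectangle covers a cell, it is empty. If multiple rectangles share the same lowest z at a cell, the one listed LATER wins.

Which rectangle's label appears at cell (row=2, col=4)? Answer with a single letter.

Check cell (2,4):
  A: rows 1-6 cols 1-2 -> outside (col miss)
  B: rows 1-3 cols 1-5 z=3 -> covers; best now B (z=3)
  C: rows 1-4 cols 4-5 z=1 -> covers; best now C (z=1)
Winner: C at z=1

Answer: C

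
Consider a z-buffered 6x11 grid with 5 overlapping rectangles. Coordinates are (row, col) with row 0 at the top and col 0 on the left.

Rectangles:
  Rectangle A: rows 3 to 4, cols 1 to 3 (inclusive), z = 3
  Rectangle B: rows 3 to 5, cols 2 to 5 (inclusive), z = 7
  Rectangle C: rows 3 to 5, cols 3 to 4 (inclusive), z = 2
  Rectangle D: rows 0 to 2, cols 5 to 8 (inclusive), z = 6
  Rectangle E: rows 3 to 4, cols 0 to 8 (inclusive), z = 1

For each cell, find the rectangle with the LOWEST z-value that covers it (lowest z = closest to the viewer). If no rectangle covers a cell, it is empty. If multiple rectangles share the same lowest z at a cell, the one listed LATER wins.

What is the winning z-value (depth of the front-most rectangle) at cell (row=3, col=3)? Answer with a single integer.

Check cell (3,3):
  A: rows 3-4 cols 1-3 z=3 -> covers; best now A (z=3)
  B: rows 3-5 cols 2-5 z=7 -> covers; best now A (z=3)
  C: rows 3-5 cols 3-4 z=2 -> covers; best now C (z=2)
  D: rows 0-2 cols 5-8 -> outside (row miss)
  E: rows 3-4 cols 0-8 z=1 -> covers; best now E (z=1)
Winner: E at z=1

Answer: 1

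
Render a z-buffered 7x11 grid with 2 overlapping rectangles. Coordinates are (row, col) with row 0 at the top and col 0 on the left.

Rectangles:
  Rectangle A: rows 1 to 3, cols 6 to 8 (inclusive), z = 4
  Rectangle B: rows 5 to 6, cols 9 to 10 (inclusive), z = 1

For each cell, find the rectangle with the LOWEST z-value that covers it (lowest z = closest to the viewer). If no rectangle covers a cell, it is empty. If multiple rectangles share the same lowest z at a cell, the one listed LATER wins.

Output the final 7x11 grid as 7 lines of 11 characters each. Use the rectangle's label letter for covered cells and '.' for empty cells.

...........
......AAA..
......AAA..
......AAA..
...........
.........BB
.........BB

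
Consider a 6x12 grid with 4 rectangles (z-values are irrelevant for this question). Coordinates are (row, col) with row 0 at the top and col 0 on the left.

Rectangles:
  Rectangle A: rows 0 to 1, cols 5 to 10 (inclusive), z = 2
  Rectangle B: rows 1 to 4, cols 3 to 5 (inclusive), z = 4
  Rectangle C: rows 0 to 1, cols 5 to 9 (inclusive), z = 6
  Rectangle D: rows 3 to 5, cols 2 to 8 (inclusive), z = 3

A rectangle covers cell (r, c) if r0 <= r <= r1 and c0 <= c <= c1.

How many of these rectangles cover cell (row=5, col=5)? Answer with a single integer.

Check cell (5,5):
  A: rows 0-1 cols 5-10 -> outside (row miss)
  B: rows 1-4 cols 3-5 -> outside (row miss)
  C: rows 0-1 cols 5-9 -> outside (row miss)
  D: rows 3-5 cols 2-8 -> covers
Count covering = 1

Answer: 1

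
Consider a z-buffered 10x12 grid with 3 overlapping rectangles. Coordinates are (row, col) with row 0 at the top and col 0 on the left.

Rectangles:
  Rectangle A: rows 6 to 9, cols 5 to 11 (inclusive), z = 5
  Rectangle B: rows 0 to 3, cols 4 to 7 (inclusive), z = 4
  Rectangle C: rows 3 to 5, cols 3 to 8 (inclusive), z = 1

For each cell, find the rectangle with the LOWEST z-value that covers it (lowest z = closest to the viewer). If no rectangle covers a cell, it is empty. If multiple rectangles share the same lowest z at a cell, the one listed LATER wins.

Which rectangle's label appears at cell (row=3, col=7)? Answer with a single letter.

Check cell (3,7):
  A: rows 6-9 cols 5-11 -> outside (row miss)
  B: rows 0-3 cols 4-7 z=4 -> covers; best now B (z=4)
  C: rows 3-5 cols 3-8 z=1 -> covers; best now C (z=1)
Winner: C at z=1

Answer: C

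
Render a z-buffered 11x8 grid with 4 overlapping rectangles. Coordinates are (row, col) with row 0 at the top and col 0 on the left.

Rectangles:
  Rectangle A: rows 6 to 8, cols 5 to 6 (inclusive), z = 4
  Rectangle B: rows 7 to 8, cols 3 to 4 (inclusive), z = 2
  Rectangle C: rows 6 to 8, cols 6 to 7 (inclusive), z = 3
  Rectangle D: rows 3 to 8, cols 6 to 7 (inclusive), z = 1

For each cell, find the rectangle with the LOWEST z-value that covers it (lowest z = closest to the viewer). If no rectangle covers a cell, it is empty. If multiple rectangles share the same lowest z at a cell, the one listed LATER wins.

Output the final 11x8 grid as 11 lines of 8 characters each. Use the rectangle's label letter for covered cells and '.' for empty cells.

........
........
........
......DD
......DD
......DD
.....ADD
...BBADD
...BBADD
........
........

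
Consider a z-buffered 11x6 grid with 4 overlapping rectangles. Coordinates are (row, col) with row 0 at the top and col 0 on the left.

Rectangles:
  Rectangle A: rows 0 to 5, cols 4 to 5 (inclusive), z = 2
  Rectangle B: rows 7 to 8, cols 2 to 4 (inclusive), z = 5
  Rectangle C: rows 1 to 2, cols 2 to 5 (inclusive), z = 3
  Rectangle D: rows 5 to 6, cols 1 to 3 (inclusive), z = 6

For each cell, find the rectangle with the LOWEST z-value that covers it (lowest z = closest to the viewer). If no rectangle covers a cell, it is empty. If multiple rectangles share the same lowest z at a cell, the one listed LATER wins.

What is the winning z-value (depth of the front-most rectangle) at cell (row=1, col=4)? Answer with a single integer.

Check cell (1,4):
  A: rows 0-5 cols 4-5 z=2 -> covers; best now A (z=2)
  B: rows 7-8 cols 2-4 -> outside (row miss)
  C: rows 1-2 cols 2-5 z=3 -> covers; best now A (z=2)
  D: rows 5-6 cols 1-3 -> outside (row miss)
Winner: A at z=2

Answer: 2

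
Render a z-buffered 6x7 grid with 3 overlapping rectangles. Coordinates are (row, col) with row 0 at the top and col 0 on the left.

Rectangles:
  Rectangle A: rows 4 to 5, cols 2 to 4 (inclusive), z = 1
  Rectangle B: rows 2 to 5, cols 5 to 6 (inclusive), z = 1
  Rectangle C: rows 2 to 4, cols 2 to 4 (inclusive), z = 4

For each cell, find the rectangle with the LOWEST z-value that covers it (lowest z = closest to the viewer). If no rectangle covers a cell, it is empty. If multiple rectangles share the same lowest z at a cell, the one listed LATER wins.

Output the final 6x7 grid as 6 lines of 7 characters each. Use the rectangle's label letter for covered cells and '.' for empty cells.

.......
.......
..CCCBB
..CCCBB
..AAABB
..AAABB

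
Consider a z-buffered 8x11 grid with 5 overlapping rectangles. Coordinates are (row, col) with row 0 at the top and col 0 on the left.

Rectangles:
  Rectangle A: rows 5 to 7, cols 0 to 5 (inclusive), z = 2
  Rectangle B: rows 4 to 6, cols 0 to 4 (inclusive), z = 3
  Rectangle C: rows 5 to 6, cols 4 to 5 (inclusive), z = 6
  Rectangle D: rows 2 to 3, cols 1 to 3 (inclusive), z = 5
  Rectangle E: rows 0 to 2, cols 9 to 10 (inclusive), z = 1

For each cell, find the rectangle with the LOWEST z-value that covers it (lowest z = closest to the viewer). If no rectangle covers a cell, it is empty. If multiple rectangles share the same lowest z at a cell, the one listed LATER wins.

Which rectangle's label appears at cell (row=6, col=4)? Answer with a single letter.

Check cell (6,4):
  A: rows 5-7 cols 0-5 z=2 -> covers; best now A (z=2)
  B: rows 4-6 cols 0-4 z=3 -> covers; best now A (z=2)
  C: rows 5-6 cols 4-5 z=6 -> covers; best now A (z=2)
  D: rows 2-3 cols 1-3 -> outside (row miss)
  E: rows 0-2 cols 9-10 -> outside (row miss)
Winner: A at z=2

Answer: A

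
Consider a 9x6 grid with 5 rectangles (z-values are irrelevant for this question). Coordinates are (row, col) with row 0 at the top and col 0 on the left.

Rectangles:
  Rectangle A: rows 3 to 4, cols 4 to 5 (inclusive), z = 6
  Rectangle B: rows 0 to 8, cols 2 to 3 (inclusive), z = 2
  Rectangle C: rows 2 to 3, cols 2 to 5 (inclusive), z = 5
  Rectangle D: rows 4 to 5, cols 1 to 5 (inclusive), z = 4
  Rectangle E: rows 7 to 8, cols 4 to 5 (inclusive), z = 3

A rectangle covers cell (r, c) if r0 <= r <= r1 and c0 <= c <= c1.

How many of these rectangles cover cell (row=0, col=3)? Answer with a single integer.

Answer: 1

Derivation:
Check cell (0,3):
  A: rows 3-4 cols 4-5 -> outside (row miss)
  B: rows 0-8 cols 2-3 -> covers
  C: rows 2-3 cols 2-5 -> outside (row miss)
  D: rows 4-5 cols 1-5 -> outside (row miss)
  E: rows 7-8 cols 4-5 -> outside (row miss)
Count covering = 1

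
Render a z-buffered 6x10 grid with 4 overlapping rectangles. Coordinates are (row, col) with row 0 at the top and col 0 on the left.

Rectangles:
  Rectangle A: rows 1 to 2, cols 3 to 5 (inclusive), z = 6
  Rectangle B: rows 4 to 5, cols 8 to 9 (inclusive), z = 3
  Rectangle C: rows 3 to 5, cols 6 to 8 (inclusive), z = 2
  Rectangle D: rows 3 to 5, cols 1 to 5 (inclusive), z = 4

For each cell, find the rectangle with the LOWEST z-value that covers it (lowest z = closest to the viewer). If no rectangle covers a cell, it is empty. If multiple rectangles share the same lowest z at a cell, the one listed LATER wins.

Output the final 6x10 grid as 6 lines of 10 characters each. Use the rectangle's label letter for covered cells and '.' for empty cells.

..........
...AAA....
...AAA....
.DDDDDCCC.
.DDDDDCCCB
.DDDDDCCCB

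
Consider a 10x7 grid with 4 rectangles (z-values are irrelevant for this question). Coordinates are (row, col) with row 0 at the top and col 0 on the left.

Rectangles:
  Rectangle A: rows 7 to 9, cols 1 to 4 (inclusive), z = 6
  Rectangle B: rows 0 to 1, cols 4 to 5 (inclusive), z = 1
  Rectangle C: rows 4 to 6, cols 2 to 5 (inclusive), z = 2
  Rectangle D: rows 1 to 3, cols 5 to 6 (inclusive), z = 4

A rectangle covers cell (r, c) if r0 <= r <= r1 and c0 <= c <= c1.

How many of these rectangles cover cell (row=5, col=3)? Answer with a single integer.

Check cell (5,3):
  A: rows 7-9 cols 1-4 -> outside (row miss)
  B: rows 0-1 cols 4-5 -> outside (row miss)
  C: rows 4-6 cols 2-5 -> covers
  D: rows 1-3 cols 5-6 -> outside (row miss)
Count covering = 1

Answer: 1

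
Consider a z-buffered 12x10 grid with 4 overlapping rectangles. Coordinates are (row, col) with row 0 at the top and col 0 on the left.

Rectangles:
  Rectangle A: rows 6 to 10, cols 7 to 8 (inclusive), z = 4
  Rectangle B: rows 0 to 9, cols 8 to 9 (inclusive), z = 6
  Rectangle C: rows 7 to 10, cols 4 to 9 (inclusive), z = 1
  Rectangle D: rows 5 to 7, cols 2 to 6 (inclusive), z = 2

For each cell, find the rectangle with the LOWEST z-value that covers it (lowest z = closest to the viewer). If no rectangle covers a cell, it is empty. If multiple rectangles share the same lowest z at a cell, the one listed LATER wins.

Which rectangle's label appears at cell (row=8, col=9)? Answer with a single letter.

Check cell (8,9):
  A: rows 6-10 cols 7-8 -> outside (col miss)
  B: rows 0-9 cols 8-9 z=6 -> covers; best now B (z=6)
  C: rows 7-10 cols 4-9 z=1 -> covers; best now C (z=1)
  D: rows 5-7 cols 2-6 -> outside (row miss)
Winner: C at z=1

Answer: C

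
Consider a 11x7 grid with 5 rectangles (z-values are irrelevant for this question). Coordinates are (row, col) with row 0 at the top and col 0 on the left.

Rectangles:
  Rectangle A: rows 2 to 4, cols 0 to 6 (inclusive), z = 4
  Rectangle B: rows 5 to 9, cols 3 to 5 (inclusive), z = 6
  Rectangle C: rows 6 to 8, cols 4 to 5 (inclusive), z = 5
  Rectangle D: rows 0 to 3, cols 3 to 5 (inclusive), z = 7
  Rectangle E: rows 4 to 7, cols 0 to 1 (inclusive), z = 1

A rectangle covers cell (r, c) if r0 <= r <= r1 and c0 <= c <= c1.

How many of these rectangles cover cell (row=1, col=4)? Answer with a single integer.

Check cell (1,4):
  A: rows 2-4 cols 0-6 -> outside (row miss)
  B: rows 5-9 cols 3-5 -> outside (row miss)
  C: rows 6-8 cols 4-5 -> outside (row miss)
  D: rows 0-3 cols 3-5 -> covers
  E: rows 4-7 cols 0-1 -> outside (row miss)
Count covering = 1

Answer: 1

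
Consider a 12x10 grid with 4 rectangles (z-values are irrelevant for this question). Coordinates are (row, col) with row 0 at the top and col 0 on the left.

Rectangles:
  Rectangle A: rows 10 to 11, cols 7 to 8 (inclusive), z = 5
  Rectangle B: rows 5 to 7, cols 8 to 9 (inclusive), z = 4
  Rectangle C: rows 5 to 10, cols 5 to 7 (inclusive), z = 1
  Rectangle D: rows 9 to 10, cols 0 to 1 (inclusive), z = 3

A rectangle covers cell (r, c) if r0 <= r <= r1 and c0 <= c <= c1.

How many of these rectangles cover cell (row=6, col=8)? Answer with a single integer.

Check cell (6,8):
  A: rows 10-11 cols 7-8 -> outside (row miss)
  B: rows 5-7 cols 8-9 -> covers
  C: rows 5-10 cols 5-7 -> outside (col miss)
  D: rows 9-10 cols 0-1 -> outside (row miss)
Count covering = 1

Answer: 1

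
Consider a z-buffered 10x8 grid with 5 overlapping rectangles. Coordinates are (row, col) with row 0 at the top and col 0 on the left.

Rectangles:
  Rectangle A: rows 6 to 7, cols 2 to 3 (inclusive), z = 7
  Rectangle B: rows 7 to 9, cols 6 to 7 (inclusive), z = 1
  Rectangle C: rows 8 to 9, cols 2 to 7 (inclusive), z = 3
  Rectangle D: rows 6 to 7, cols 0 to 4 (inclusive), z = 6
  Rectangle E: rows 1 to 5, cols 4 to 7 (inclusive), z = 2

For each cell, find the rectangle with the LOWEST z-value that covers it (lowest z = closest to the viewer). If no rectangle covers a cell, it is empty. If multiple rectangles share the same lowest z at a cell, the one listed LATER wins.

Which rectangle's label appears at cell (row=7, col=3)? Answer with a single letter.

Answer: D

Derivation:
Check cell (7,3):
  A: rows 6-7 cols 2-3 z=7 -> covers; best now A (z=7)
  B: rows 7-9 cols 6-7 -> outside (col miss)
  C: rows 8-9 cols 2-7 -> outside (row miss)
  D: rows 6-7 cols 0-4 z=6 -> covers; best now D (z=6)
  E: rows 1-5 cols 4-7 -> outside (row miss)
Winner: D at z=6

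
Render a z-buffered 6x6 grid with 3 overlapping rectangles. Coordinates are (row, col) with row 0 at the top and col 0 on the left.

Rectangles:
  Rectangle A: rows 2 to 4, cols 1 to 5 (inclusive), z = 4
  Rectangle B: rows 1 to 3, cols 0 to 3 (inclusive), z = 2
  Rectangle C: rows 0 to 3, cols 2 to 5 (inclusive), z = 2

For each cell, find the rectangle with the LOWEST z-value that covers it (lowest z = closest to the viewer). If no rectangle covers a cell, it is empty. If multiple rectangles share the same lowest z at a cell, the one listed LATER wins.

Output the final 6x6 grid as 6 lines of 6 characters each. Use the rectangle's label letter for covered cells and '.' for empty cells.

..CCCC
BBCCCC
BBCCCC
BBCCCC
.AAAAA
......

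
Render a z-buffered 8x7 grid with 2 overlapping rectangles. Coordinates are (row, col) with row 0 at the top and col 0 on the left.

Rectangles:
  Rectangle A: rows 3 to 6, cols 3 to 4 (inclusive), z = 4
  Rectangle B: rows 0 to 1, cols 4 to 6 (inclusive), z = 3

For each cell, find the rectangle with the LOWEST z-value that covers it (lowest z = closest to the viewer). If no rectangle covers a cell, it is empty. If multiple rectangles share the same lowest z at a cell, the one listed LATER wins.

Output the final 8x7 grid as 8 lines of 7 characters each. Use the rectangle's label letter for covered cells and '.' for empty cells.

....BBB
....BBB
.......
...AA..
...AA..
...AA..
...AA..
.......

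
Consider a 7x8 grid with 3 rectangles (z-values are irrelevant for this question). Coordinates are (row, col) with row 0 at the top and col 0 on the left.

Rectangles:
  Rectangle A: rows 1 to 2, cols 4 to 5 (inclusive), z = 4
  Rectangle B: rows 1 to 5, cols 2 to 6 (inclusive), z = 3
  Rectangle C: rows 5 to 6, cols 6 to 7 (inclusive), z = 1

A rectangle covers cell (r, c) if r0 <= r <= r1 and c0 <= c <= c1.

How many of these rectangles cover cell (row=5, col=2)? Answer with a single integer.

Check cell (5,2):
  A: rows 1-2 cols 4-5 -> outside (row miss)
  B: rows 1-5 cols 2-6 -> covers
  C: rows 5-6 cols 6-7 -> outside (col miss)
Count covering = 1

Answer: 1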